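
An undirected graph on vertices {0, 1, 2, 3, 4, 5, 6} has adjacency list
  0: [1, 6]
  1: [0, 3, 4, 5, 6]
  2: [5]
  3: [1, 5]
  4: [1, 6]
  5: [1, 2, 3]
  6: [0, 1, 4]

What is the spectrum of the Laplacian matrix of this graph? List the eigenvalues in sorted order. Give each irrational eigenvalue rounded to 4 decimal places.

[0, 0.5961, 1.5196, 2, 3.8273, 4, 6.0570]

With the vertex order [0, 1, 2, 3, 4, 5, 6], the degrees are [2, 5, 1, 2, 2, 3, 3], giving D = diag(2, 5, 1, 2, 2, 3, 3) and L = D - A. Since every row of L sums to 0, the all-ones vector is in the kernel and 0 is an eigenvalue. By the matrix-tree theorem the graph has (1/7) * product of the nonzero eigenvalues = 24 spanning trees. The largest eigenvalue, 6.0570, is at most the vertex count 7.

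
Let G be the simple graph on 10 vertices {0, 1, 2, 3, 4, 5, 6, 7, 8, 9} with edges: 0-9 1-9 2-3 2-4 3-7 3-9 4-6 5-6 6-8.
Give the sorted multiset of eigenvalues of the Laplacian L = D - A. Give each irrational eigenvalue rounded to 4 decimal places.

Each diagonal entry of L is the vertex degree and each off-diagonal entry is -1 where an edge is present, 0 otherwise; in the order [0, 1, 2, 3, 4, 5, 6, 7, 8, 9] the diagonal is [1, 1, 2, 3, 2, 1, 3, 1, 1, 3]. Since every row of L sums to 0, the all-ones vector is in the kernel and 0 is an eigenvalue. The single zero eigenvalue shows the graph is connected. The eigenvalues sum to 18, which equals trace(L) = 2|E|. The largest eigenvalue, 4.6554, is at most the vertex count 10.

[0, 0.1338, 0.5188, 1, 1, 1, 2.3111, 3.2108, 4.1701, 4.6554]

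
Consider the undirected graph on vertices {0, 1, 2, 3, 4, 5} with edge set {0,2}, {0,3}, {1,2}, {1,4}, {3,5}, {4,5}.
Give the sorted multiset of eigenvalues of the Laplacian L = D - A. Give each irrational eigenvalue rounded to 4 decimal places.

[0, 1, 1, 3, 3, 4]

Reading degrees in the order [0, 1, 2, 3, 4, 5] gives [2, 2, 2, 2, 2, 2]; set D = diag(2, 2, 2, 2, 2, 2) and form L = D - A. L is symmetric positive semidefinite, so every eigenvalue is real and nonnegative. The largest eigenvalue, 4, is at most the vertex count 6. There is one zero in the spectrum, matching the 1 component.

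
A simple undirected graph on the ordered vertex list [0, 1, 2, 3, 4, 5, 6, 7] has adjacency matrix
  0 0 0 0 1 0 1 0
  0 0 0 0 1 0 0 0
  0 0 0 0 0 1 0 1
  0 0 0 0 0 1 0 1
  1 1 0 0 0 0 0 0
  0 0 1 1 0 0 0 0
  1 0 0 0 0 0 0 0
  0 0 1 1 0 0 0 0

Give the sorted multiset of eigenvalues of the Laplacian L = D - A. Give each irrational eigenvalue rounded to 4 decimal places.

[0, 0, 0.5858, 2, 2, 2, 3.4142, 4]

Reading degrees in the order [0, 1, 2, 3, 4, 5, 6, 7] gives [2, 1, 2, 2, 2, 2, 1, 2]; set D = diag(2, 1, 2, 2, 2, 2, 1, 2) and form L = D - A. The multiplicity of 0 as a Laplacian eigenvalue equals the number of connected components. The 2 zero eigenvalues correspond to the 2 connected components. The eigenvalues sum to 14, which equals trace(L) = 2|E|. There are 2 zeros in the spectrum, matching the 2 components.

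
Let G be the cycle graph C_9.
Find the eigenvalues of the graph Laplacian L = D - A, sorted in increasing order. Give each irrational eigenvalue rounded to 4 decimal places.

[0, 0.4679, 0.4679, 1.6527, 1.6527, 3, 3, 3.8794, 3.8794]

The graph has 9 vertices and degree multiset [2, 2, 2, 2, 2, 2, 2, 2, 2]; D is the diagonal matrix of degrees and L = D - A. Since every row of L sums to 0, the all-ones vector is in the kernel and 0 is an eigenvalue. The single zero eigenvalue shows the graph is connected. The largest eigenvalue, 3.8794, is at most the vertex count 9. By the matrix-tree theorem the graph has (1/9) * product of the nonzero eigenvalues = 9 spanning trees.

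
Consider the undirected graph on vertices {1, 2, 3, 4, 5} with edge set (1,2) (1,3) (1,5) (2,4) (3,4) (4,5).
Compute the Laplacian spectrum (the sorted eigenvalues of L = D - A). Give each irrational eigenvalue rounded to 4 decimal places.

[0, 2, 2, 3, 5]

With the vertex order [1, 2, 3, 4, 5], the degrees are [3, 2, 2, 3, 2], giving D = diag(3, 2, 2, 3, 2) and L = D - A. Diagonalising L (or applying a numerical eigensolver to the 5x5 matrix) gives the spectrum above. The largest eigenvalue, 5, is at most the vertex count 5.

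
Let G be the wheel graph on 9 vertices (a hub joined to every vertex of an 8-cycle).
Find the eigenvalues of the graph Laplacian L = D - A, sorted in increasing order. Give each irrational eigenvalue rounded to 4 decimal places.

[0, 1.5858, 1.5858, 3, 3, 4.4142, 4.4142, 5, 9]

The graph has 9 vertices and degree multiset [8, 3, 3, 3, 3, 3, 3, 3, 3]; D is the diagonal matrix of degrees and L = D - A. Since every row of L sums to 0, the all-ones vector is in the kernel and 0 is an eigenvalue. By the matrix-tree theorem the graph has (1/9) * product of the nonzero eigenvalues = 2205 spanning trees.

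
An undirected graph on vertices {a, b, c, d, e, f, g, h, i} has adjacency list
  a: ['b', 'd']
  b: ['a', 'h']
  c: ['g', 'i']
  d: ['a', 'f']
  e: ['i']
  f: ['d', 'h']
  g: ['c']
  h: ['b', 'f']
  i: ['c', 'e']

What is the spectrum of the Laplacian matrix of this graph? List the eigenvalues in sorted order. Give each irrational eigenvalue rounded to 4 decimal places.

[0, 0, 0.5858, 1.3820, 1.3820, 2, 3.4142, 3.6180, 3.6180]

Each diagonal entry of L is the vertex degree and each off-diagonal entry is -1 where an edge is present, 0 otherwise; in the order [a, b, c, d, e, f, g, h, i] the diagonal is [2, 2, 2, 2, 1, 2, 1, 2, 2]. The multiplicity of 0 as a Laplacian eigenvalue equals the number of connected components. The 2 zero eigenvalues correspond to the 2 connected components.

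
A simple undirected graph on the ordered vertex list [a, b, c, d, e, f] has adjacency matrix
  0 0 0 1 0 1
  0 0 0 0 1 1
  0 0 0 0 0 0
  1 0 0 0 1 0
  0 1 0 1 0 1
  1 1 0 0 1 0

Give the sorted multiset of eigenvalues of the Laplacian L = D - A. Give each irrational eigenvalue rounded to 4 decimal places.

With the vertex order [a, b, c, d, e, f], the degrees are [2, 2, 0, 2, 3, 3], giving D = diag(2, 2, 0, 2, 3, 3) and L = D - A. The multiplicity of 0 as a Laplacian eigenvalue equals the number of connected components. The 2 zero eigenvalues correspond to the 2 connected components.

[0, 0, 1.3820, 2.3820, 3.6180, 4.6180]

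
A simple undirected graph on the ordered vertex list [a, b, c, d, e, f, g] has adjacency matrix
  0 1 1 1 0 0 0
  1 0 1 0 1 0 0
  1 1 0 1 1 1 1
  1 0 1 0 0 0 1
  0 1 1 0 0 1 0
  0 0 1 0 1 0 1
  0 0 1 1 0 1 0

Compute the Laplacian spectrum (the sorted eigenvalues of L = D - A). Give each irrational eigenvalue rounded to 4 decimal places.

[0, 2, 2, 4, 4, 5, 7]

Reading degrees in the order [a, b, c, d, e, f, g] gives [3, 3, 6, 3, 3, 3, 3]; set D = diag(3, 3, 6, 3, 3, 3, 3) and form L = D - A. The multiplicity of 0 as a Laplacian eigenvalue equals the number of connected components.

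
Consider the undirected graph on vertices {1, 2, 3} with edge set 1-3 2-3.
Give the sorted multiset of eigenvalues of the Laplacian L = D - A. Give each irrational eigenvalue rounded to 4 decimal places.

[0, 1, 3]

Each diagonal entry of L is the vertex degree and each off-diagonal entry is -1 where an edge is present, 0 otherwise; in the order [1, 2, 3] the diagonal is [1, 1, 2]. Since every row of L sums to 0, the all-ones vector is in the kernel and 0 is an eigenvalue.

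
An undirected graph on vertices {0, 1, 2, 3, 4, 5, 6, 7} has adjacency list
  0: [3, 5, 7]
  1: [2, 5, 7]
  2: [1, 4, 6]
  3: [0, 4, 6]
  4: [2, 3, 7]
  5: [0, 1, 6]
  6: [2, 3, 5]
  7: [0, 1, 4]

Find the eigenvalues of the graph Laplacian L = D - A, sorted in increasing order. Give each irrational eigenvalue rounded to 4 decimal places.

Reading degrees in the order [0, 1, 2, 3, 4, 5, 6, 7] gives [3, 3, 3, 3, 3, 3, 3, 3]; set D = diag(3, 3, 3, 3, 3, 3, 3, 3) and form L = D - A. L is symmetric positive semidefinite, so every eigenvalue is real and nonnegative. The largest eigenvalue, 6, is at most the vertex count 8.

[0, 2, 2, 2, 4, 4, 4, 6]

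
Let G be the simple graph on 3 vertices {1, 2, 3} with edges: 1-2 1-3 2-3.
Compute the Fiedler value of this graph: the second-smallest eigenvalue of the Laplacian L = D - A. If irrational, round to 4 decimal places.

Reading degrees in the order [1, 2, 3] gives [2, 2, 2]; set D = diag(2, 2, 2) and form L = D - A. The sorted Laplacian eigenvalues are [0, 3, 3]; the algebraic connectivity is the second entry, 3. There is one zero in the spectrum, matching the 1 component.

3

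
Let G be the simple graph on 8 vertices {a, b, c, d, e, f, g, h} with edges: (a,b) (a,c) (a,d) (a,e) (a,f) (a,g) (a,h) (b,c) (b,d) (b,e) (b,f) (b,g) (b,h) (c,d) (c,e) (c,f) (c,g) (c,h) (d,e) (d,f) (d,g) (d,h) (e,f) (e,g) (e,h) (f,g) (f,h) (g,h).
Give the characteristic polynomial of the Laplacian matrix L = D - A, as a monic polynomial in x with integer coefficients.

x^8 - 56x^7 + 1344x^6 - 17920x^5 + 143360x^4 - 688128x^3 + 1835008x^2 - 2097152x

With the vertex order [a, b, c, d, e, f, g, h], the degrees are [7, 7, 7, 7, 7, 7, 7, 7], giving D = diag(7, 7, 7, 7, 7, 7, 7, 7) and L = D - A. L has integer entries, so p(x) = det(xI - L) has integer coefficients. Expanding the determinant yields x^8 - 56x^7 + 1344x^6 - 17920x^5 + 143360x^4 - 688128x^3 + 1835008x^2 - 2097152x. Since p(0) = det(-L) = 0, x divides p(x).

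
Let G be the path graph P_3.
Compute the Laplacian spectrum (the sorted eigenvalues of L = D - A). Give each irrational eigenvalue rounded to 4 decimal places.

[0, 1, 3]

The graph has 3 vertices and degree multiset [2, 1, 1]; D is the diagonal matrix of degrees and L = D - A. Diagonalising L (or applying a numerical eigensolver to the 3x3 matrix) gives the spectrum above. The single zero eigenvalue shows the graph is connected. The largest eigenvalue, 3, is at most the vertex count 3. By the matrix-tree theorem the graph has (1/3) * product of the nonzero eigenvalues = 1 spanning tree.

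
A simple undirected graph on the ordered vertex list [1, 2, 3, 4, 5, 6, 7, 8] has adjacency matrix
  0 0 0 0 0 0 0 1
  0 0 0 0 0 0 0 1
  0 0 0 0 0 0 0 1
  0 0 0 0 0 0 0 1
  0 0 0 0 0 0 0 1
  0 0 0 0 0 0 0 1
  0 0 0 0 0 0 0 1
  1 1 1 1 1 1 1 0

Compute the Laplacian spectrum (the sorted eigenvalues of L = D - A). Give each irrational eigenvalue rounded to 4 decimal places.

[0, 1, 1, 1, 1, 1, 1, 8]

Reading degrees in the order [1, 2, 3, 4, 5, 6, 7, 8] gives [1, 1, 1, 1, 1, 1, 1, 7]; set D = diag(1, 1, 1, 1, 1, 1, 1, 7) and form L = D - A. Diagonalising L (or applying a numerical eigensolver to the 8x8 matrix) gives the spectrum above. The eigenvalues sum to 14, which equals trace(L) = 2|E|. By the matrix-tree theorem the graph has (1/8) * product of the nonzero eigenvalues = 1 spanning tree.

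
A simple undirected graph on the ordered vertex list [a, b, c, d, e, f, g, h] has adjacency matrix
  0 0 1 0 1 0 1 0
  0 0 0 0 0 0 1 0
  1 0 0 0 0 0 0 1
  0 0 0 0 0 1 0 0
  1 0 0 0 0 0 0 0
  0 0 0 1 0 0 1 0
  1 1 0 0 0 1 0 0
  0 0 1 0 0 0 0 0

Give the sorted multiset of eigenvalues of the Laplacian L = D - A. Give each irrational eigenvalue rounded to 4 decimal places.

[0, 0.2509, 0.5858, 0.7287, 2, 2.3349, 3.4142, 4.6855]

Each diagonal entry of L is the vertex degree and each off-diagonal entry is -1 where an edge is present, 0 otherwise; in the order [a, b, c, d, e, f, g, h] the diagonal is [3, 1, 2, 1, 1, 2, 3, 1]. Since every row of L sums to 0, the all-ones vector is in the kernel and 0 is an eigenvalue. There is one zero in the spectrum, matching the 1 component.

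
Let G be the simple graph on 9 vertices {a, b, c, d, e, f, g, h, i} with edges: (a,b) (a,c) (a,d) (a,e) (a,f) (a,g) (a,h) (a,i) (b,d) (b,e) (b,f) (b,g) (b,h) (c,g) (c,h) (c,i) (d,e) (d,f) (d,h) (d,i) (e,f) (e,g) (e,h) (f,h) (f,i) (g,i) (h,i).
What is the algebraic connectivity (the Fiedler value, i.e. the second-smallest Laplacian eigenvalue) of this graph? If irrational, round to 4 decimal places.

With the vertex order [a, b, c, d, e, f, g, h, i], the degrees are [8, 6, 4, 6, 6, 6, 5, 7, 6], giving D = diag(8, 6, 4, 6, 6, 6, 5, 7, 6) and L = D - A. Computing the eigenvalues of L and sorting gives [0, 3.5321, 5, 6.0872, 7, 7, 7.7989, 8.5818, 9]. The Fiedler value lambda_2 = 3.5321 is strictly positive, so the graph is connected. By the matrix-tree theorem the graph has (1/9) * product of the nonzero eigenvalues = 352555 spanning trees.

3.5321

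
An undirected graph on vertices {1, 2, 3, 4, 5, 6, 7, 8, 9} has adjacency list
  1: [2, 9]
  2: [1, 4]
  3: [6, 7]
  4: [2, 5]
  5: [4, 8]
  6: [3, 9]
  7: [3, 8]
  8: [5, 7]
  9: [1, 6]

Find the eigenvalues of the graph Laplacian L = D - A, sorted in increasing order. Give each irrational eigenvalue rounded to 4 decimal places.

[0, 0.4679, 0.4679, 1.6527, 1.6527, 3, 3, 3.8794, 3.8794]

Each diagonal entry of L is the vertex degree and each off-diagonal entry is -1 where an edge is present, 0 otherwise; in the order [1, 2, 3, 4, 5, 6, 7, 8, 9] the diagonal is [2, 2, 2, 2, 2, 2, 2, 2, 2]. Diagonalising L (or applying a numerical eigensolver to the 9x9 matrix) gives the spectrum above. The single zero eigenvalue shows the graph is connected. The largest eigenvalue, 3.8794, is at most the vertex count 9.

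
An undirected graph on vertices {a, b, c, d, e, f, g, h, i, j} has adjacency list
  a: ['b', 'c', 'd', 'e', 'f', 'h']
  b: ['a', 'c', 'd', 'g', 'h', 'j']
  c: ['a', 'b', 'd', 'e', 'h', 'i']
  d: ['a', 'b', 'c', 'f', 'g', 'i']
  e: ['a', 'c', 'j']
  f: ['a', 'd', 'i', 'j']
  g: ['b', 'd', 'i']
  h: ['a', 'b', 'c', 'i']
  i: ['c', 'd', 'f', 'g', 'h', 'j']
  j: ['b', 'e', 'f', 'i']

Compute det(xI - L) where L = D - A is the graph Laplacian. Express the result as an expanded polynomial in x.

Each diagonal entry of L is the vertex degree and each off-diagonal entry is -1 where an edge is present, 0 otherwise; in the order [a, b, c, d, e, f, g, h, i, j] the diagonal is [6, 6, 6, 6, 3, 4, 3, 4, 6, 4]. Computing det(xI - L) by cofactor expansion (or equivalently via sum-over-permutations) gives x^10 - 48x^9 + 1005x^8 - 12034x^7 + 90721x^6 - 446068x^5 + 1429085x^4 - 2873990x^3 + 3289452x^2 - 1631310x. The constant term is 0 because L is singular (the all-ones vector lies in its kernel). The eigenvalues sum to 48, which equals trace(L) = 2|E|. By the matrix-tree theorem the graph has (1/10) * product of the nonzero eigenvalues = 163131 spanning trees.

x^10 - 48x^9 + 1005x^8 - 12034x^7 + 90721x^6 - 446068x^5 + 1429085x^4 - 2873990x^3 + 3289452x^2 - 1631310x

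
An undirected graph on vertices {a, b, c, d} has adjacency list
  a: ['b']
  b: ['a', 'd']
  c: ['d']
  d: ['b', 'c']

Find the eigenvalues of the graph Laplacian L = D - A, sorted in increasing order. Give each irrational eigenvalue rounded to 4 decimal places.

With the vertex order [a, b, c, d], the degrees are [1, 2, 1, 2], giving D = diag(1, 2, 1, 2) and L = D - A. Diagonalising L (or applying a numerical eigensolver to the 4x4 matrix) gives the spectrum above. The single zero eigenvalue shows the graph is connected. The largest eigenvalue, 3.4142, is at most the vertex count 4. There is one zero in the spectrum, matching the 1 component.

[0, 0.5858, 2, 3.4142]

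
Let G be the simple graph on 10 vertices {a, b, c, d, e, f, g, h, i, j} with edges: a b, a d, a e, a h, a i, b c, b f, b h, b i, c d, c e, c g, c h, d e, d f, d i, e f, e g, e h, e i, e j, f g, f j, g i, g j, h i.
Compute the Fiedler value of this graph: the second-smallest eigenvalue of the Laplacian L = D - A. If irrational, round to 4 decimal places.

2.2705

Reading degrees in the order [a, b, c, d, e, f, g, h, i, j] gives [5, 5, 5, 5, 8, 5, 5, 5, 6, 3]; set D = diag(5, 5, 5, 5, 8, 5, 5, 5, 6, 3) and form L = D - A. The smallest Laplacian eigenvalue is always 0. The next one, lambda_2 = 2.2705, measures how hard the graph is to disconnect: larger values mean better connectivity. The largest eigenvalue, 9.2681, is at most the vertex count 10. By the matrix-tree theorem the graph has (1/10) * product of the nonzero eigenvalues = 388266 spanning trees.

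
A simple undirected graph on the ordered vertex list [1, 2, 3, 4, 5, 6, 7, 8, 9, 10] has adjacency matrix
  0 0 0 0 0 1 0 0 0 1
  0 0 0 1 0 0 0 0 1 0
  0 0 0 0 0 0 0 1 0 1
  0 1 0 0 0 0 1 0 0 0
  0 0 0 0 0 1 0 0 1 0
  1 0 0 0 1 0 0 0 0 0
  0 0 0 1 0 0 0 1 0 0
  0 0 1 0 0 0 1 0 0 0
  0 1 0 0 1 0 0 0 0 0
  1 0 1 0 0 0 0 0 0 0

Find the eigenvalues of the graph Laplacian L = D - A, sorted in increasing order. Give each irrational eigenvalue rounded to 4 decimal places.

[0, 0.3820, 0.3820, 1.3820, 1.3820, 2.6180, 2.6180, 3.6180, 3.6180, 4]

Reading degrees in the order [1, 2, 3, 4, 5, 6, 7, 8, 9, 10] gives [2, 2, 2, 2, 2, 2, 2, 2, 2, 2]; set D = diag(2, 2, 2, 2, 2, 2, 2, 2, 2, 2) and form L = D - A. Since every row of L sums to 0, the all-ones vector is in the kernel and 0 is an eigenvalue.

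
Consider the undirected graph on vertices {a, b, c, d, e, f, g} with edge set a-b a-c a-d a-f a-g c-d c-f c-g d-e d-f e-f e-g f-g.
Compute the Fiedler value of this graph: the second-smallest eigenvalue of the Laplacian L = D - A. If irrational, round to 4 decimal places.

0.9430

Reading degrees in the order [a, b, c, d, e, f, g] gives [5, 1, 4, 4, 3, 5, 4]; set D = diag(5, 1, 4, 4, 3, 5, 4) and form L = D - A. Computing the eigenvalues of L and sorting gives [0, 0.9430, 3.1727, 4, 5.4804, 6, 6.4039]. The Fiedler value lambda_2 = 0.9430 is strictly positive, so the graph is connected. The eigenvalues sum to 26, which equals trace(L) = 2|E|. The largest eigenvalue, 6.4039, is at most the vertex count 7.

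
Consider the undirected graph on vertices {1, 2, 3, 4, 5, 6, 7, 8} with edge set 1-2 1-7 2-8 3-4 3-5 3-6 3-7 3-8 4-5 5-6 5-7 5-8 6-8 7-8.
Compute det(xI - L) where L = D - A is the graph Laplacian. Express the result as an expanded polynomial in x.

x^8 - 28x^7 + 322x^6 - 1958x^5 + 6746x^4 - 13050x^3 + 12964x^2 - 4992x

Reading degrees in the order [1, 2, 3, 4, 5, 6, 7, 8] gives [2, 2, 5, 2, 5, 3, 4, 5]; set D = diag(2, 2, 5, 2, 5, 3, 4, 5) and form L = D - A. L has integer entries, so p(x) = det(xI - L) has integer coefficients. Expanding the determinant yields x^8 - 28x^7 + 322x^6 - 1958x^5 + 6746x^4 - 13050x^3 + 12964x^2 - 4992x. The constant term is 0 because L is singular (the all-ones vector lies in its kernel).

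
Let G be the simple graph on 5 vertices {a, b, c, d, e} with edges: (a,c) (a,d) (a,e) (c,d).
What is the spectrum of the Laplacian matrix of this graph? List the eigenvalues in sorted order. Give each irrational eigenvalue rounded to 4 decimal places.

Reading degrees in the order [a, b, c, d, e] gives [3, 0, 2, 2, 1]; set D = diag(3, 0, 2, 2, 1) and form L = D - A. Since every row of L sums to 0, the all-ones vector is in the kernel and 0 is an eigenvalue. The 2 zero eigenvalues correspond to the 2 connected components. The largest eigenvalue, 4, is at most the vertex count 5. The eigenvalues sum to 8, which equals trace(L) = 2|E|.

[0, 0, 1, 3, 4]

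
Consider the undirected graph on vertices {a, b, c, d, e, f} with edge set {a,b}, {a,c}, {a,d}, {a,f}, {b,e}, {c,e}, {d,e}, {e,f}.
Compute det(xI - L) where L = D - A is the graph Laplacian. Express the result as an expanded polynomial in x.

With the vertex order [a, b, c, d, e, f], the degrees are [4, 2, 2, 2, 4, 2], giving D = diag(4, 2, 2, 2, 4, 2) and L = D - A. Computing det(xI - L) by cofactor expansion (or equivalently via sum-over-permutations) gives x^6 - 16x^5 + 96x^4 - 272x^3 + 368x^2 - 192x. The constant term is 0 because L is singular (the all-ones vector lies in its kernel). There is one zero in the spectrum, matching the 1 component.

x^6 - 16x^5 + 96x^4 - 272x^3 + 368x^2 - 192x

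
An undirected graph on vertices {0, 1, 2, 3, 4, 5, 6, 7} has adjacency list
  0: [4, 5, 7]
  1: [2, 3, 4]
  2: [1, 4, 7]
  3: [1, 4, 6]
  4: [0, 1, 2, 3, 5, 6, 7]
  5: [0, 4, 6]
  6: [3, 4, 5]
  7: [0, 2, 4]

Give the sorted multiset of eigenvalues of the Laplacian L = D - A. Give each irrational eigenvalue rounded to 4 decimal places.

Reading degrees in the order [0, 1, 2, 3, 4, 5, 6, 7] gives [3, 3, 3, 3, 7, 3, 3, 3]; set D = diag(3, 3, 3, 3, 7, 3, 3, 3) and form L = D - A. Diagonalising L (or applying a numerical eigensolver to the 8x8 matrix) gives the spectrum above. The single zero eigenvalue shows the graph is connected. The eigenvalues sum to 28, which equals trace(L) = 2|E|. There is one zero in the spectrum, matching the 1 component.

[0, 1.7530, 1.7530, 3.4450, 3.4450, 4.8019, 4.8019, 8]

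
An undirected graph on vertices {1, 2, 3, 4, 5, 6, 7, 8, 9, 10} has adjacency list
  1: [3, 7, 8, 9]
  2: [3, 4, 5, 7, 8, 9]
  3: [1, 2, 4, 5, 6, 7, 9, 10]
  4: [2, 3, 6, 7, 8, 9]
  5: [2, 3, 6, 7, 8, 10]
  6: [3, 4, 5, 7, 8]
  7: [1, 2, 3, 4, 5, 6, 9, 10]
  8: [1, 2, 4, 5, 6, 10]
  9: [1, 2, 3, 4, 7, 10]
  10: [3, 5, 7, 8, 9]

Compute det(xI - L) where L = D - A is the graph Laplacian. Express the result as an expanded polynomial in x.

x^10 - 60x^9 + 1583x^8 - 24098x^7 + 233210x^6 - 1487570x^5 + 6252892x^4 - 16698480x^3 + 25702976x^2 - 17370630x

Reading degrees in the order [1, 2, 3, 4, 5, 6, 7, 8, 9, 10] gives [4, 6, 8, 6, 6, 5, 8, 6, 6, 5]; set D = diag(4, 6, 8, 6, 6, 5, 8, 6, 6, 5) and form L = D - A. Computing det(xI - L) by cofactor expansion (or equivalently via sum-over-permutations) gives x^10 - 60x^9 + 1583x^8 - 24098x^7 + 233210x^6 - 1487570x^5 + 6252892x^4 - 16698480x^3 + 25702976x^2 - 17370630x. Since p(0) = det(-L) = 0, x divides p(x).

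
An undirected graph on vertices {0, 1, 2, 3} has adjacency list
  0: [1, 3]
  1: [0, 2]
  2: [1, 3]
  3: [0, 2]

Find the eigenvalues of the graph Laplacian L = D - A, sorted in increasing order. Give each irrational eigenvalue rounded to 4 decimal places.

[0, 2, 2, 4]

With the vertex order [0, 1, 2, 3], the degrees are [2, 2, 2, 2], giving D = diag(2, 2, 2, 2) and L = D - A. Diagonalising L (or applying a numerical eigensolver to the 4x4 matrix) gives the spectrum above. There is one zero in the spectrum, matching the 1 component.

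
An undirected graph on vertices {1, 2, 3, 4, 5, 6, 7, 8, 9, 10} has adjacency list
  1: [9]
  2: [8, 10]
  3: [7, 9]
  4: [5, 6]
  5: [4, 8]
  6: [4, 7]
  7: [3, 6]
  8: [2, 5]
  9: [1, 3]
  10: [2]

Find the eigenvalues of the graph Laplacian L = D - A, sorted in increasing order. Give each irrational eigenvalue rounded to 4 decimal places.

With the vertex order [1, 2, 3, 4, 5, 6, 7, 8, 9, 10], the degrees are [1, 2, 2, 2, 2, 2, 2, 2, 2, 1], giving D = diag(1, 2, 2, 2, 2, 2, 2, 2, 2, 1) and L = D - A. L is symmetric positive semidefinite, so every eigenvalue is real and nonnegative. By the matrix-tree theorem the graph has (1/10) * product of the nonzero eigenvalues = 1 spanning tree.

[0, 0.0979, 0.3820, 0.8244, 1.3820, 2, 2.6180, 3.1756, 3.6180, 3.9021]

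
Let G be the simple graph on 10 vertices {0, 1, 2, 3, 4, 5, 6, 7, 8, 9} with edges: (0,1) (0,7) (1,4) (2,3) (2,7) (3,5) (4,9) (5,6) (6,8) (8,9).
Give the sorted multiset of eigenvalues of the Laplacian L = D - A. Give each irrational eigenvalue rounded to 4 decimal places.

[0, 0.3820, 0.3820, 1.3820, 1.3820, 2.6180, 2.6180, 3.6180, 3.6180, 4]

Each diagonal entry of L is the vertex degree and each off-diagonal entry is -1 where an edge is present, 0 otherwise; in the order [0, 1, 2, 3, 4, 5, 6, 7, 8, 9] the diagonal is [2, 2, 2, 2, 2, 2, 2, 2, 2, 2]. Since every row of L sums to 0, the all-ones vector is in the kernel and 0 is an eigenvalue. The largest eigenvalue, 4, is at most the vertex count 10.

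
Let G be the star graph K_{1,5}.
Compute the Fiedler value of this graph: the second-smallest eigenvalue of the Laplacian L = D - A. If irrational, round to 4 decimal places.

The graph has 6 vertices and degree multiset [5, 1, 1, 1, 1, 1]; D is the diagonal matrix of degrees and L = D - A. The sorted Laplacian eigenvalues are [0, 1, 1, 1, 1, 6]; the algebraic connectivity is the second entry, 1.

1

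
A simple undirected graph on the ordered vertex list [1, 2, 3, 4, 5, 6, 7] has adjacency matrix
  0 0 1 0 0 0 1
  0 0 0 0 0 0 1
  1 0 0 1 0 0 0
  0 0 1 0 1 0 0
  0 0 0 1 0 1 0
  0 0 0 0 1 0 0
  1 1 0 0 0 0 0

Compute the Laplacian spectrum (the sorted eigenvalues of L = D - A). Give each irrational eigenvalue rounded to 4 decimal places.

Reading degrees in the order [1, 2, 3, 4, 5, 6, 7] gives [2, 1, 2, 2, 2, 1, 2]; set D = diag(2, 1, 2, 2, 2, 1, 2) and form L = D - A. L is symmetric positive semidefinite, so every eigenvalue is real and nonnegative. The single zero eigenvalue shows the graph is connected. The eigenvalues sum to 12, which equals trace(L) = 2|E|.

[0, 0.1981, 0.7530, 1.5550, 2.4450, 3.2470, 3.8019]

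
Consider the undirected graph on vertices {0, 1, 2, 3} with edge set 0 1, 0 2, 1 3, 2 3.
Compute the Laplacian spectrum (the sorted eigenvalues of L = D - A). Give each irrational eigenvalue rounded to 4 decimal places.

[0, 2, 2, 4]

With the vertex order [0, 1, 2, 3], the degrees are [2, 2, 2, 2], giving D = diag(2, 2, 2, 2) and L = D - A. Diagonalising L (or applying a numerical eigensolver to the 4x4 matrix) gives the spectrum above. The largest eigenvalue, 4, is at most the vertex count 4.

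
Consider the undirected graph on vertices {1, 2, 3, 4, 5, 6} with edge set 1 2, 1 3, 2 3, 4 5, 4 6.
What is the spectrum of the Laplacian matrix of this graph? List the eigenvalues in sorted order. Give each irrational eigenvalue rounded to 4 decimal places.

[0, 0, 1, 3, 3, 3]

Each diagonal entry of L is the vertex degree and each off-diagonal entry is -1 where an edge is present, 0 otherwise; in the order [1, 2, 3, 4, 5, 6] the diagonal is [2, 2, 2, 2, 1, 1]. Since every row of L sums to 0, the all-ones vector is in the kernel and 0 is an eigenvalue. The 2 zero eigenvalues correspond to the 2 connected components.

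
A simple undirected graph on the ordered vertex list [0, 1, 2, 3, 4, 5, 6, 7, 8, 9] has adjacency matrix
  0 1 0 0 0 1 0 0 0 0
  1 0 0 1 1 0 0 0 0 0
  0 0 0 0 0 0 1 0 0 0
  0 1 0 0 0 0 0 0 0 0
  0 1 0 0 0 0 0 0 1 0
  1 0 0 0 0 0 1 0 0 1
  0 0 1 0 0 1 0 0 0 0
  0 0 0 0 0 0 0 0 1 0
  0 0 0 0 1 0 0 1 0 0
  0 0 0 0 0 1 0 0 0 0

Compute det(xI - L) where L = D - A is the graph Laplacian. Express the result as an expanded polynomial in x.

x^10 - 18x^9 + 134x^8 - 536x^7 + 1254x^6 - 1752x^5 + 1432x^4 - 642x^3 + 138x^2 - 10x

Each diagonal entry of L is the vertex degree and each off-diagonal entry is -1 where an edge is present, 0 otherwise; in the order [0, 1, 2, 3, 4, 5, 6, 7, 8, 9] the diagonal is [2, 3, 1, 1, 2, 3, 2, 1, 2, 1]. L has integer entries, so p(x) = det(xI - L) has integer coefficients. Expanding the determinant yields x^10 - 18x^9 + 134x^8 - 536x^7 + 1254x^6 - 1752x^5 + 1432x^4 - 642x^3 + 138x^2 - 10x. The coefficient of x^9 equals -trace(L) = -18, matching the sum of degrees. The eigenvalues sum to 18, which equals trace(L) = 2|E|.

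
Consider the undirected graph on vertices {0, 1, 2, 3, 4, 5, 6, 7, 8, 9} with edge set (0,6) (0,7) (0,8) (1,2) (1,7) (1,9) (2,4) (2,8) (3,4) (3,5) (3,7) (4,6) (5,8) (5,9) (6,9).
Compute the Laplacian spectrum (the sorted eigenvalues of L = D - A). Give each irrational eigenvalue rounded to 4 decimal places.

[0, 2, 2, 2, 2, 2, 5, 5, 5, 5]

Reading degrees in the order [0, 1, 2, 3, 4, 5, 6, 7, 8, 9] gives [3, 3, 3, 3, 3, 3, 3, 3, 3, 3]; set D = diag(3, 3, 3, 3, 3, 3, 3, 3, 3, 3) and form L = D - A. The multiplicity of 0 as a Laplacian eigenvalue equals the number of connected components. The single zero eigenvalue shows the graph is connected.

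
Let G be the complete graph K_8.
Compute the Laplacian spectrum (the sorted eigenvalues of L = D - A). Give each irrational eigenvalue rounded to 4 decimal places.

[0, 8, 8, 8, 8, 8, 8, 8]

The graph has 8 vertices and degree multiset [7, 7, 7, 7, 7, 7, 7, 7]; D is the diagonal matrix of degrees and L = D - A. The multiplicity of 0 as a Laplacian eigenvalue equals the number of connected components. The single zero eigenvalue shows the graph is connected. By the matrix-tree theorem the graph has (1/8) * product of the nonzero eigenvalues = 262144 spanning trees.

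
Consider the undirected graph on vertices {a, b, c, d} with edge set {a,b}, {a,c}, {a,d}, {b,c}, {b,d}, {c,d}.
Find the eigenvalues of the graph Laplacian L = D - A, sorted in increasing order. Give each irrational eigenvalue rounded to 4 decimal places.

[0, 4, 4, 4]

Reading degrees in the order [a, b, c, d] gives [3, 3, 3, 3]; set D = diag(3, 3, 3, 3) and form L = D - A. The multiplicity of 0 as a Laplacian eigenvalue equals the number of connected components. The single zero eigenvalue shows the graph is connected. By the matrix-tree theorem the graph has (1/4) * product of the nonzero eigenvalues = 16 spanning trees. There is one zero in the spectrum, matching the 1 component.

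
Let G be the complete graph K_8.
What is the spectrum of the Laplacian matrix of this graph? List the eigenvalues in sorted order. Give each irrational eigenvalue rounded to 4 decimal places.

The graph has 8 vertices and degree multiset [7, 7, 7, 7, 7, 7, 7, 7]; D is the diagonal matrix of degrees and L = D - A. Diagonalising L (or applying a numerical eigensolver to the 8x8 matrix) gives the spectrum above. The eigenvalues sum to 56, which equals trace(L) = 2|E|.

[0, 8, 8, 8, 8, 8, 8, 8]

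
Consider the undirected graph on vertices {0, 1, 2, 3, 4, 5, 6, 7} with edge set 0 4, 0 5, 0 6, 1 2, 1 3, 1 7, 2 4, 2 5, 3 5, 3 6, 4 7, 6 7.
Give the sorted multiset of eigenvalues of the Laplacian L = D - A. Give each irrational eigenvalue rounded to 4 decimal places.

With the vertex order [0, 1, 2, 3, 4, 5, 6, 7], the degrees are [3, 3, 3, 3, 3, 3, 3, 3], giving D = diag(3, 3, 3, 3, 3, 3, 3, 3) and L = D - A. The multiplicity of 0 as a Laplacian eigenvalue equals the number of connected components. The single zero eigenvalue shows the graph is connected. The largest eigenvalue, 6, is at most the vertex count 8.

[0, 2, 2, 2, 4, 4, 4, 6]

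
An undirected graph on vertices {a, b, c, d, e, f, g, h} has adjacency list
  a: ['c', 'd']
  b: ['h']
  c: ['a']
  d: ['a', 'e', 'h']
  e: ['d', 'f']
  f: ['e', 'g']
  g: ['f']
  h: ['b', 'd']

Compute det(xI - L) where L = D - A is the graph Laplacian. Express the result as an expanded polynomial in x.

Each diagonal entry of L is the vertex degree and each off-diagonal entry is -1 where an edge is present, 0 otherwise; in the order [a, b, c, d, e, f, g, h] the diagonal is [2, 1, 1, 3, 2, 2, 1, 2]. L has integer entries, so p(x) = det(xI - L) has integer coefficients. Expanding the determinant yields x^8 - 14x^7 + 77x^6 - 212x^5 + 307x^4 - 224x^3 + 72x^2 - 8x. The coefficient of x^7 equals -trace(L) = -14, matching the sum of degrees. There is one zero in the spectrum, matching the 1 component. The eigenvalues sum to 14, which equals trace(L) = 2|E|.

x^8 - 14x^7 + 77x^6 - 212x^5 + 307x^4 - 224x^3 + 72x^2 - 8x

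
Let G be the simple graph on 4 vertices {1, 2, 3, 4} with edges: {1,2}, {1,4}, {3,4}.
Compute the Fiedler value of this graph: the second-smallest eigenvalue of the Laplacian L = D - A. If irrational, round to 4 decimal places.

0.5858

Each diagonal entry of L is the vertex degree and each off-diagonal entry is -1 where an edge is present, 0 otherwise; in the order [1, 2, 3, 4] the diagonal is [2, 1, 1, 2]. The sorted Laplacian eigenvalues are [0, 0.5858, 2, 3.4142]; the algebraic connectivity is the second entry, 0.5858.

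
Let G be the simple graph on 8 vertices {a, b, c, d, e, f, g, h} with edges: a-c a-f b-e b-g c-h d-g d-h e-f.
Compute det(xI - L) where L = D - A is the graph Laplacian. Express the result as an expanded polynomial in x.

x^8 - 16x^7 + 104x^6 - 352x^5 + 660x^4 - 672x^3 + 336x^2 - 64x

Reading degrees in the order [a, b, c, d, e, f, g, h] gives [2, 2, 2, 2, 2, 2, 2, 2]; set D = diag(2, 2, 2, 2, 2, 2, 2, 2) and form L = D - A. Computing det(xI - L) by cofactor expansion (or equivalently via sum-over-permutations) gives x^8 - 16x^7 + 104x^6 - 352x^5 + 660x^4 - 672x^3 + 336x^2 - 64x. Since p(0) = det(-L) = 0, x divides p(x). By the matrix-tree theorem the graph has (1/8) * product of the nonzero eigenvalues = 8 spanning trees.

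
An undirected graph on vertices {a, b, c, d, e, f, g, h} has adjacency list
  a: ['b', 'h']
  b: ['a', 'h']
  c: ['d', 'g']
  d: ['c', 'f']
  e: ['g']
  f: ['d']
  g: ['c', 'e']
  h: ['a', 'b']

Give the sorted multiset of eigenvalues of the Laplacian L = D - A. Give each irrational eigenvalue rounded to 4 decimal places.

Each diagonal entry of L is the vertex degree and each off-diagonal entry is -1 where an edge is present, 0 otherwise; in the order [a, b, c, d, e, f, g, h] the diagonal is [2, 2, 2, 2, 1, 1, 2, 2]. The multiplicity of 0 as a Laplacian eigenvalue equals the number of connected components. The 2 zero eigenvalues correspond to the 2 connected components. The largest eigenvalue, 3.6180, is at most the vertex count 8.

[0, 0, 0.3820, 1.3820, 2.6180, 3, 3, 3.6180]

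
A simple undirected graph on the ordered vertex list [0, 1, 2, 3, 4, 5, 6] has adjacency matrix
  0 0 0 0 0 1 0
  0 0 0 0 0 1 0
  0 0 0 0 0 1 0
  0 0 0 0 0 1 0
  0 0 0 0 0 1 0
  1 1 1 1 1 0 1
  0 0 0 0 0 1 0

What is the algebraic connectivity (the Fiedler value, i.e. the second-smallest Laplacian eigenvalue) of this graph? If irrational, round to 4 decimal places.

Reading degrees in the order [0, 1, 2, 3, 4, 5, 6] gives [1, 1, 1, 1, 1, 6, 1]; set D = diag(1, 1, 1, 1, 1, 6, 1) and form L = D - A. The sorted Laplacian eigenvalues are [0, 1, 1, 1, 1, 1, 7]; the algebraic connectivity is the second entry, 1. The eigenvalues sum to 12, which equals trace(L) = 2|E|. There is one zero in the spectrum, matching the 1 component.

1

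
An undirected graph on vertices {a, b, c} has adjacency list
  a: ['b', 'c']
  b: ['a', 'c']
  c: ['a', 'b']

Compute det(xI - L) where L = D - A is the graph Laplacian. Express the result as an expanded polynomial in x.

With the vertex order [a, b, c], the degrees are [2, 2, 2], giving D = diag(2, 2, 2) and L = D - A. The eigenvalues of L are [0, 3, 3]; the characteristic polynomial is the product of (x - lambda_i), which multiplies out to x^3 - 6x^2 + 9x. Since p(0) = det(-L) = 0, x divides p(x). There is one zero in the spectrum, matching the 1 component.

x^3 - 6x^2 + 9x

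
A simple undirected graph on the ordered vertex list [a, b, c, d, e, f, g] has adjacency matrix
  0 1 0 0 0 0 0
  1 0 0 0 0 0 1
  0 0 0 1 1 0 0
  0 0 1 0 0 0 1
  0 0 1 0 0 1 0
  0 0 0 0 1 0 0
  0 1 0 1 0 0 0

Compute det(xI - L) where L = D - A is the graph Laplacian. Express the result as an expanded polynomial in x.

With the vertex order [a, b, c, d, e, f, g], the degrees are [1, 2, 2, 2, 2, 1, 2], giving D = diag(1, 2, 2, 2, 2, 1, 2) and L = D - A. L has integer entries, so p(x) = det(xI - L) has integer coefficients. Expanding the determinant yields x^7 - 12x^6 + 55x^5 - 120x^4 + 126x^3 - 56x^2 + 7x. The constant term is 0 because L is singular (the all-ones vector lies in its kernel). By the matrix-tree theorem the graph has (1/7) * product of the nonzero eigenvalues = 1 spanning tree.

x^7 - 12x^6 + 55x^5 - 120x^4 + 126x^3 - 56x^2 + 7x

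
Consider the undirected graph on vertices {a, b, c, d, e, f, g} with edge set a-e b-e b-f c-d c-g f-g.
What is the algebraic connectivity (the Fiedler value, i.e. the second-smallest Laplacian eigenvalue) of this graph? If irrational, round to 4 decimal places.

With the vertex order [a, b, c, d, e, f, g], the degrees are [1, 2, 2, 1, 2, 2, 2], giving D = diag(1, 2, 2, 1, 2, 2, 2) and L = D - A. Computing the eigenvalues of L and sorting gives [0, 0.1981, 0.7530, 1.5550, 2.4450, 3.2470, 3.8019]. The Fiedler value lambda_2 = 0.1981 is strictly positive, so the graph is connected. The eigenvalues sum to 12, which equals trace(L) = 2|E|.

0.1981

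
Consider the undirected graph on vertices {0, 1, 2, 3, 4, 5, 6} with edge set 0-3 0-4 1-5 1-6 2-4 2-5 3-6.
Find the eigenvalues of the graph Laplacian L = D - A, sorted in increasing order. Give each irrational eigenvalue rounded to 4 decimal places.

[0, 0.7530, 0.7530, 2.4450, 2.4450, 3.8019, 3.8019]

With the vertex order [0, 1, 2, 3, 4, 5, 6], the degrees are [2, 2, 2, 2, 2, 2, 2], giving D = diag(2, 2, 2, 2, 2, 2, 2) and L = D - A. Since every row of L sums to 0, the all-ones vector is in the kernel and 0 is an eigenvalue. There is one zero in the spectrum, matching the 1 component.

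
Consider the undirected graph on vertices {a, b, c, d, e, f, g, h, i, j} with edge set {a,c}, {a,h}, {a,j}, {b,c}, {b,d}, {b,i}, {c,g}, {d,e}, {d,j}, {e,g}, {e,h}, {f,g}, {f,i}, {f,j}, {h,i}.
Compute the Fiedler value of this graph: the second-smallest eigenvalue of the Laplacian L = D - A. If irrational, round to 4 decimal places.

2

Reading degrees in the order [a, b, c, d, e, f, g, h, i, j] gives [3, 3, 3, 3, 3, 3, 3, 3, 3, 3]; set D = diag(3, 3, 3, 3, 3, 3, 3, 3, 3, 3) and form L = D - A. The smallest Laplacian eigenvalue is always 0. The next one, lambda_2 = 2, measures how hard the graph is to disconnect: larger values mean better connectivity. The largest eigenvalue, 5, is at most the vertex count 10. By the matrix-tree theorem the graph has (1/10) * product of the nonzero eigenvalues = 2000 spanning trees.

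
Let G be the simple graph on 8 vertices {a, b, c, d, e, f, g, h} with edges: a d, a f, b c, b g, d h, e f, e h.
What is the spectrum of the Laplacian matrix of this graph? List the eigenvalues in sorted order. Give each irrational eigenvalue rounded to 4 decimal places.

[0, 0, 1, 1.3820, 1.3820, 3, 3.6180, 3.6180]

With the vertex order [a, b, c, d, e, f, g, h], the degrees are [2, 2, 1, 2, 2, 2, 1, 2], giving D = diag(2, 2, 1, 2, 2, 2, 1, 2) and L = D - A. Since every row of L sums to 0, the all-ones vector is in the kernel and 0 is an eigenvalue. The 2 zero eigenvalues correspond to the 2 connected components. The eigenvalues sum to 14, which equals trace(L) = 2|E|.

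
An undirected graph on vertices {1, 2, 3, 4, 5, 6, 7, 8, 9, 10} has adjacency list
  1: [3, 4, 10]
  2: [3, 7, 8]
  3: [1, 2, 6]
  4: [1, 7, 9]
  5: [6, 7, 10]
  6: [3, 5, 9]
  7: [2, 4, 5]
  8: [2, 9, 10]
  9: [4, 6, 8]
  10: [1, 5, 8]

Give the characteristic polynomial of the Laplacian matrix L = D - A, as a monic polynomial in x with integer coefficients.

Each diagonal entry of L is the vertex degree and each off-diagonal entry is -1 where an edge is present, 0 otherwise; in the order [1, 2, 3, 4, 5, 6, 7, 8, 9, 10] the diagonal is [3, 3, 3, 3, 3, 3, 3, 3, 3, 3]. L has integer entries, so p(x) = det(xI - L) has integer coefficients. Expanding the determinant yields x^10 - 30x^9 + 390x^8 - 2880x^7 + 13305x^6 - 39882x^5 + 77640x^4 - 94800x^3 + 66000x^2 - 20000x. The constant term is 0 because L is singular (the all-ones vector lies in its kernel). By the matrix-tree theorem the graph has (1/10) * product of the nonzero eigenvalues = 2000 spanning trees.

x^10 - 30x^9 + 390x^8 - 2880x^7 + 13305x^6 - 39882x^5 + 77640x^4 - 94800x^3 + 66000x^2 - 20000x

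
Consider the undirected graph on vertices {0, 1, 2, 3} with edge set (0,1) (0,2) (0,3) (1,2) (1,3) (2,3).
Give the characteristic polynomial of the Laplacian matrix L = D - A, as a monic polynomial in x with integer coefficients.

Each diagonal entry of L is the vertex degree and each off-diagonal entry is -1 where an edge is present, 0 otherwise; in the order [0, 1, 2, 3] the diagonal is [3, 3, 3, 3]. Computing det(xI - L) by cofactor expansion (or equivalently via sum-over-permutations) gives x^4 - 12x^3 + 48x^2 - 64x. The constant term is 0 because L is singular (the all-ones vector lies in its kernel). There is one zero in the spectrum, matching the 1 component. The eigenvalues sum to 12, which equals trace(L) = 2|E|.

x^4 - 12x^3 + 48x^2 - 64x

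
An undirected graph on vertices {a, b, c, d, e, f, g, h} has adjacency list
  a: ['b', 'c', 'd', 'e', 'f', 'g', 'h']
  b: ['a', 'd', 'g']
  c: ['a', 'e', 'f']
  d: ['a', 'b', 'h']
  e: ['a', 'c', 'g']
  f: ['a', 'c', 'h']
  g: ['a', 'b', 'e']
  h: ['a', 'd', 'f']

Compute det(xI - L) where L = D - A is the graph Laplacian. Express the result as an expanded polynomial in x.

x^8 - 28x^7 + 322x^6 - 1974x^5 + 6965x^4 - 14126x^3 + 15225x^2 - 6728x

With the vertex order [a, b, c, d, e, f, g, h], the degrees are [7, 3, 3, 3, 3, 3, 3, 3], giving D = diag(7, 3, 3, 3, 3, 3, 3, 3) and L = D - A. Computing det(xI - L) by cofactor expansion (or equivalently via sum-over-permutations) gives x^8 - 28x^7 + 322x^6 - 1974x^5 + 6965x^4 - 14126x^3 + 15225x^2 - 6728x. Since p(0) = det(-L) = 0, x divides p(x).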